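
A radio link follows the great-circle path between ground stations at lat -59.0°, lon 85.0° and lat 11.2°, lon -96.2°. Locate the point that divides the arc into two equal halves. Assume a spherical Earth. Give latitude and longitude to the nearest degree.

≈ lat -55°, lon -98°

The haversine formula gives a central angle δ ≈ 2.307 rad (132.2°) between the endpoints.
Interpolate at f = 1/2 with slerp weights a = sin((1−f)δ)/sin δ ≈ 1.234, b = sin(fδ)/sin δ ≈ 1.234.
p = a·p₁ + b·p₂ ≈ (-0.075, -0.570, -0.818); φ = arcsin(p_z) ≈ -54.89°, λ = atan2(p_y, p_x) ≈ -97.53°.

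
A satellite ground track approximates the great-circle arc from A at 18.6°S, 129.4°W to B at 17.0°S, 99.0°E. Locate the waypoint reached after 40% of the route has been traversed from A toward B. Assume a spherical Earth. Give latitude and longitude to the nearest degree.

Convert each endpoint to a unit vector on the sphere (x = cos φ cos λ, y = cos φ sin λ, z = sin φ).
The central angle between the endpoints is δ = arccos(p₁·p₂) ≈ 2.104 rad (120.6°).
Interpolate at f = 0.40 with slerp weights a = sin((1−f)δ)/sin δ ≈ 1.107, b = sin(fδ)/sin δ ≈ 0.866.
p = a·p₁ + b·p₂ ≈ (-0.795, 0.008, -0.606); φ = arcsin(p_z) ≈ -37.31°, λ = atan2(p_y, p_x) ≈ 179.45°.

≈ 37°S, 179°E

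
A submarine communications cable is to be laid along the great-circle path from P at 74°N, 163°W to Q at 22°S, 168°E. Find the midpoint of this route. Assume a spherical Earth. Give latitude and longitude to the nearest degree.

Write both endpoints as unit vectors p₁, p₂ with components (cos φ cos λ, cos φ sin λ, sin φ).
The central angle between the endpoints is δ = arccos(p₁·p₂) ≈ 1.708 rad (97.8°).
Interpolate at f = 1/2 with slerp weights a = sin((1−f)δ)/sin δ ≈ 0.761, b = sin(fδ)/sin δ ≈ 0.761.
p = a·p₁ + b·p₂ ≈ (-0.891, 0.085, 0.446); φ = arcsin(p_z) ≈ 26.51°, λ = atan2(p_y, p_x) ≈ 174.53°.

≈ 27°N, 175°E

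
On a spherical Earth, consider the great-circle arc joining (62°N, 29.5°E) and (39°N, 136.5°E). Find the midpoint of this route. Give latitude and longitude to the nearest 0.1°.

≈ (62.7°N, 101.4°E)

From cos δ = sin φ₁ sin φ₂ + cos φ₁ cos φ₂ cos Δλ, the central angle is δ ≈ 1.105 rad (63.3°).
Interpolate at f = 1/2 with slerp weights a = sin((1−f)δ)/sin δ ≈ 0.587, b = sin(fδ)/sin δ ≈ 0.587.
p = a·p₁ + b·p₂ ≈ (-0.091, 0.450, 0.888); φ = arcsin(p_z) ≈ 62.67°, λ = atan2(p_y, p_x) ≈ 101.45°.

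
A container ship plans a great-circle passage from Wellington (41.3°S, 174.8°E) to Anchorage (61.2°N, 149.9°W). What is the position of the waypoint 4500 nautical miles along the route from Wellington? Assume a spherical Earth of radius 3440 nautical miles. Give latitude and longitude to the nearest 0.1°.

≈ 31.5°N, 166.0°W

From cos δ = sin φ₁ sin φ₂ + cos φ₁ cos φ₂ cos Δλ, the central angle is δ ≈ 1.858 rad (106.4°). The total great-circle distance is δ·R ≈ 1.858 × 3440 ≈ 6390 nmi, so the target fraction is f = 4500/6390 ≈ 0.704.
Interpolate at f ≈ 0.704 with slerp weights a = sin((1−f)δ)/sin δ ≈ 0.545, b = sin(fδ)/sin δ ≈ 1.007.
p = a·p₁ + b·p₂ ≈ (-0.827, -0.206, 0.523); φ = arcsin(p_z) ≈ 31.53°, λ = atan2(p_y, p_x) ≈ -166.00°.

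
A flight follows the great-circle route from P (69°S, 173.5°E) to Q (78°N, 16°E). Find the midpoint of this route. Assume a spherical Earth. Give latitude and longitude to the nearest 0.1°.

The haversine formula gives a central angle δ ≈ 2.952 rad (169.1°) between the endpoints.
Interpolate at f = 1/2 with slerp weights a = sin((1−f)δ)/sin δ ≈ 5.273, b = sin(fδ)/sin δ ≈ 5.273.
p = a·p₁ + b·p₂ ≈ (-0.824, 0.516, 0.235); φ = arcsin(p_z) ≈ 13.59°, λ = atan2(p_y, p_x) ≈ 147.93°.

≈ (13.6°N, 147.9°E)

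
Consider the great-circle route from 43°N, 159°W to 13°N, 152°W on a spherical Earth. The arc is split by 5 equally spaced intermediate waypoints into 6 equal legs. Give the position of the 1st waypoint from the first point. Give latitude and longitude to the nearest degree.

Write both endpoints as unit vectors p₁, p₂ with components (cos φ cos λ, cos φ sin λ, sin φ).
The central angle between the endpoints is δ = arccos(p₁·p₂) ≈ 0.534 rad (30.6°).
Interpolate at f = 1/6 with slerp weights a = sin((1−f)δ)/sin δ ≈ 0.846, b = sin(fδ)/sin δ ≈ 0.175.
p = a·p₁ + b·p₂ ≈ (-0.728, -0.302, 0.616); φ = arcsin(p_z) ≈ 38.03°, λ = atan2(p_y, p_x) ≈ -157.49°.

≈ 38°N, 157°W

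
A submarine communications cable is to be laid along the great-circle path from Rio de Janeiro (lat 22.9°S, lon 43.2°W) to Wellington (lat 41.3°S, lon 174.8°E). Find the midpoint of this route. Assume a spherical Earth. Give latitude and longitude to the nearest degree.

≈ lat 62°S, lon 98°W

Convert each endpoint to a unit vector on the sphere (x = cos φ cos λ, y = cos φ sin λ, z = sin φ).
The central angle between the endpoints is δ = arccos(p₁·p₂) ≈ 1.863 rad (106.8°).
Interpolate at f = 1/2 with slerp weights a = sin((1−f)δ)/sin δ ≈ 0.838, b = sin(fδ)/sin δ ≈ 0.838.
p = a·p₁ + b·p₂ ≈ (-0.064, -0.472, -0.879); φ = arcsin(p_z) ≈ -61.58°, λ = atan2(p_y, p_x) ≈ -97.76°.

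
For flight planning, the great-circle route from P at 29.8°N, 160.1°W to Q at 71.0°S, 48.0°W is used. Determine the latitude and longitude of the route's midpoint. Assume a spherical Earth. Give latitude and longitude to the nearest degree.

Write both endpoints as unit vectors p₁, p₂ with components (cos φ cos λ, cos φ sin λ, sin φ).
The central angle between the endpoints is δ = arccos(p₁·p₂) ≈ 2.185 rad (125.2°).
Interpolate at f = 1/2 with slerp weights a = sin((1−f)δ)/sin δ ≈ 1.086, b = sin(fδ)/sin δ ≈ 1.086.
p = a·p₁ + b·p₂ ≈ (-0.650, -0.584, -0.487); φ = arcsin(p_z) ≈ -29.16°, λ = atan2(p_y, p_x) ≈ -138.06°.

≈ 29°S, 138°W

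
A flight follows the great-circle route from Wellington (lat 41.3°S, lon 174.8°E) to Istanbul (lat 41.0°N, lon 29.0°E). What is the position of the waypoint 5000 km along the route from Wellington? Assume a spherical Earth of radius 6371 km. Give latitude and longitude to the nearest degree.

≈ lat 22°S, lon 127°E

Convert each endpoint to a unit vector on the sphere (x = cos φ cos λ, y = cos φ sin λ, z = sin φ).
The central angle between the endpoints is δ = arccos(p₁·p₂) ≈ 2.695 rad (154.4°). The total great-circle distance is δ·R ≈ 2.695 × 6371 ≈ 17170 km, so the target fraction is f = 5000/17170 ≈ 0.291.
Interpolate at f ≈ 0.291 with slerp weights a = sin((1−f)δ)/sin δ ≈ 2.183, b = sin(fδ)/sin δ ≈ 1.636.
p = a·p₁ + b·p₂ ≈ (-0.553, 0.747, -0.368); φ = arcsin(p_z) ≈ -21.56°, λ = atan2(p_y, p_x) ≈ 126.52°.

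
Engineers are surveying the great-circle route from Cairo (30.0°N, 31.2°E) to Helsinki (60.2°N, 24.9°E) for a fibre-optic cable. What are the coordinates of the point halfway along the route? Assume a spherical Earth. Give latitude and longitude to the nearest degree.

The haversine formula gives a central angle δ ≈ 0.532 rad (30.5°) between the endpoints.
Interpolate at f = 1/2 with slerp weights a = sin((1−f)δ)/sin δ ≈ 0.518, b = sin(fδ)/sin δ ≈ 0.518.
p = a·p₁ + b·p₂ ≈ (0.618, 0.341, 0.709); φ = arcsin(p_z) ≈ 45.14°, λ = atan2(p_y, p_x) ≈ 28.90°.

≈ (45°N, 29°E)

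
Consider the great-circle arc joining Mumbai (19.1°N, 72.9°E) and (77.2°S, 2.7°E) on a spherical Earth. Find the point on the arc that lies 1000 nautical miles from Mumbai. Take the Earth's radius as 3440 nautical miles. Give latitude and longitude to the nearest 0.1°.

From cos δ = sin φ₁ sin φ₂ + cos φ₁ cos φ₂ cos Δλ, the central angle is δ ≈ 1.822 rad (104.4°). The total great-circle distance is δ·R ≈ 1.822 × 3440 ≈ 6266 nmi, so the target fraction is f = 1000/6266 ≈ 0.160.
Interpolate at f ≈ 0.160 with slerp weights a = sin((1−f)δ)/sin δ ≈ 1.031, b = sin(fδ)/sin δ ≈ 0.296.
p = a·p₁ + b·p₂ ≈ (0.352, 0.935, 0.049); φ = arcsin(p_z) ≈ 2.81°, λ = atan2(p_y, p_x) ≈ 69.36°.

≈ (2.8°N, 69.4°E)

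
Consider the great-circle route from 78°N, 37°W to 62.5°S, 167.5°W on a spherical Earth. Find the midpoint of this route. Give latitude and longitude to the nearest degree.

≈ 14°N, 142°W

Convert each endpoint to a unit vector on the sphere (x = cos φ cos λ, y = cos φ sin λ, z = sin φ).
The central angle between the endpoints is δ = arccos(p₁·p₂) ≈ 2.765 rad (158.4°).
Interpolate at f = 1/2 with slerp weights a = sin((1−f)δ)/sin δ ≈ 2.672, b = sin(fδ)/sin δ ≈ 2.672.
p = a·p₁ + b·p₂ ≈ (-0.761, -0.601, 0.244); φ = arcsin(p_z) ≈ 14.10°, λ = atan2(p_y, p_x) ≈ -141.68°.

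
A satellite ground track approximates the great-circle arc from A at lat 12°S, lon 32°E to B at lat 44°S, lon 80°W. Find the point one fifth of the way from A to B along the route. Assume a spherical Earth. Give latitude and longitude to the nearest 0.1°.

The haversine formula gives a central angle δ ≈ 1.690 rad (96.8°) between the endpoints.
Interpolate at f = 1/5 with slerp weights a = sin((1−f)δ)/sin δ ≈ 0.983, b = sin(fδ)/sin δ ≈ 0.334.
p = a·p₁ + b·p₂ ≈ (0.857, 0.273, -0.436); φ = arcsin(p_z) ≈ -25.88°, λ = atan2(p_y, p_x) ≈ 17.66°.

≈ lat 25.9°S, lon 17.7°E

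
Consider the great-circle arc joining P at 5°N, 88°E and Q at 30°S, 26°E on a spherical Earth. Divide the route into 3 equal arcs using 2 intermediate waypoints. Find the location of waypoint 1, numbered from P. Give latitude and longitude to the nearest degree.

≈ 8°S, 69°E

Write both endpoints as unit vectors p₁, p₂ with components (cos φ cos λ, cos φ sin λ, sin φ).
The central angle between the endpoints is δ = arccos(p₁·p₂) ≈ 1.201 rad (68.8°).
Interpolate at f = 1/3 with slerp weights a = sin((1−f)δ)/sin δ ≈ 0.770, b = sin(fδ)/sin δ ≈ 0.418.
p = a·p₁ + b·p₂ ≈ (0.352, 0.925, -0.142); φ = arcsin(p_z) ≈ -8.16°, λ = atan2(p_y, p_x) ≈ 69.16°.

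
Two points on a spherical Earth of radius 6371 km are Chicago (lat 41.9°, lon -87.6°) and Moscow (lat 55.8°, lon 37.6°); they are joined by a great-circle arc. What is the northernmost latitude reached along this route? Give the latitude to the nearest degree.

The great circle lies in the plane with unit normal n̂ = (p₁ × p₂)/|p₁ × p₂|.
Here n̂_z ≈ +0.360; the vertex latitude is φ_max = arccos|n̂_z| ≈ 68.9°.

≈ 69°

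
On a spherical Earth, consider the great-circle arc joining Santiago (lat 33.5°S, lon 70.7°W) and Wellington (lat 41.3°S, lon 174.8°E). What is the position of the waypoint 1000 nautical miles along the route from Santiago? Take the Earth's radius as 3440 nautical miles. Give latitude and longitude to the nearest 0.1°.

≈ lat 44.6°S, lon 86.8°W

Convert each endpoint to a unit vector on the sphere (x = cos φ cos λ, y = cos φ sin λ, z = sin φ).
The central angle between the endpoints is δ = arccos(p₁·p₂) ≈ 1.466 rad (84.0°). The total great-circle distance is δ·R ≈ 1.466 × 3440 ≈ 5043 nmi, so the target fraction is f = 1000/5043 ≈ 0.198.
Interpolate at f ≈ 0.198 with slerp weights a = sin((1−f)δ)/sin δ ≈ 0.928, b = sin(fδ)/sin δ ≈ 0.288.
p = a·p₁ + b·p₂ ≈ (0.040, -0.711, -0.702); φ = arcsin(p_z) ≈ -44.62°, λ = atan2(p_y, p_x) ≈ -86.77°.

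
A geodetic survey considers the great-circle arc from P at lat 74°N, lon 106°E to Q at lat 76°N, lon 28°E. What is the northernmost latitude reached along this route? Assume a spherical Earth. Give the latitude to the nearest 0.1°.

The great circle lies in the plane with unit normal n̂ = (p₁ × p₂)/|p₁ × p₂|.
Here n̂_z ≈ -0.202; the vertex latitude is φ_max = arccos|n̂_z| ≈ 78.3°.

≈ 78.3°N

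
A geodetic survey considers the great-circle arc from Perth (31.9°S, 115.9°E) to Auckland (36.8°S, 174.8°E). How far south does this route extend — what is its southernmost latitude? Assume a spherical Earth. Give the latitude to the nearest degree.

The great circle lies in the plane with unit normal n̂ = (p₁ × p₂)/|p₁ × p₂|.
Here n̂_z ≈ +0.782; the vertex latitude is φ_max = arccos|n̂_z| ≈ 38.6°.
Check via Clairaut: cos φ_max = |cos φ₁| · sin C = cos(31.9°)·sin(112.9°) ≈ 0.782, again giving ≈ 38.6°.

≈ 39°S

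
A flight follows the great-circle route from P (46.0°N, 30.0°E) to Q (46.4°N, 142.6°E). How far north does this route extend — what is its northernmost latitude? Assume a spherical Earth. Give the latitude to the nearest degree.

≈ 62°N

The great circle lies in the plane with unit normal n̂ = (p₁ × p₂)/|p₁ × p₂|.
Here n̂_z ≈ +0.470; the vertex latitude is φ_max = arccos|n̂_z| ≈ 62.0°.
Check via Clairaut: cos φ_max = |cos φ₁| · sin C = cos(46.0°)·sin(42.5°) ≈ 0.470, again giving ≈ 62.0°.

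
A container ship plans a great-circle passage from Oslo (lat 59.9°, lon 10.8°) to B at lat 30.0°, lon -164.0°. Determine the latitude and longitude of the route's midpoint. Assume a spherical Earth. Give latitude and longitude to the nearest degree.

Write both endpoints as unit vectors p₁, p₂ with components (cos φ cos λ, cos φ sin λ, sin φ).
The central angle between the endpoints is δ = arccos(p₁·p₂) ≈ 1.571 rad (90.0°).
Interpolate at f = 1/2 with slerp weights a = sin((1−f)δ)/sin δ ≈ 0.707, b = sin(fδ)/sin δ ≈ 0.707.
p = a·p₁ + b·p₂ ≈ (-0.240, -0.102, 0.965); φ = arcsin(p_z) ≈ 74.86°, λ = atan2(p_y, p_x) ≈ -156.93°.

≈ lat 75°, lon -157°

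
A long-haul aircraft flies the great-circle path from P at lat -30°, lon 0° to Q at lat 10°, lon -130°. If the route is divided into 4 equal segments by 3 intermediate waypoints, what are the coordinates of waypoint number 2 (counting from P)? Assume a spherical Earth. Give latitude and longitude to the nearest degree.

≈ lat -22°, lon -73°

Write both endpoints as unit vectors p₁, p₂ with components (cos φ cos λ, cos φ sin λ, sin φ).
The central angle between the endpoints is δ = arccos(p₁·p₂) ≈ 2.259 rad (129.4°).
Interpolate at f = 2/4 with slerp weights a = sin((1−f)δ)/sin δ ≈ 1.170, b = sin(fδ)/sin δ ≈ 1.170.
p = a·p₁ + b·p₂ ≈ (0.273, -0.883, -0.382); φ = arcsin(p_z) ≈ -22.46°, λ = atan2(p_y, p_x) ≈ -72.84°.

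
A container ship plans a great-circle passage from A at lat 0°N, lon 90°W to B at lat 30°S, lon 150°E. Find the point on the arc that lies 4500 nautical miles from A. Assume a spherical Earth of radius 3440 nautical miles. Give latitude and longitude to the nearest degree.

Write both endpoints as unit vectors p₁, p₂ with components (cos φ cos λ, cos φ sin λ, sin φ).
The central angle between the endpoints is δ = arccos(p₁·p₂) ≈ 2.019 rad (115.7°). The total great-circle distance is δ·R ≈ 2.019 × 3440 ≈ 6944 nmi, so the target fraction is f = 4500/6944 ≈ 0.648.
Interpolate at f ≈ 0.648 with slerp weights a = sin((1−f)δ)/sin δ ≈ 0.724, b = sin(fδ)/sin δ ≈ 1.071.
p = a·p₁ + b·p₂ ≈ (-0.804, -0.260, -0.536); φ = arcsin(p_z) ≈ -32.39°, λ = atan2(p_y, p_x) ≈ -162.09°.

≈ lat 32°S, lon 162°W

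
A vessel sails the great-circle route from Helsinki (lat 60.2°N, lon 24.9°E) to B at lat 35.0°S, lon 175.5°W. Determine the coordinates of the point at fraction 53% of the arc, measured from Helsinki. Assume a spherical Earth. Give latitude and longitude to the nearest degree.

≈ lat 33°N, lon 160°E

Write both endpoints as unit vectors p₁, p₂ with components (cos φ cos λ, cos φ sin λ, sin φ).
The central angle between the endpoints is δ = arccos(p₁·p₂) ≈ 2.645 rad (151.6°).
Interpolate at f = 0.53 with slerp weights a = sin((1−f)δ)/sin δ ≈ 1.988, b = sin(fδ)/sin δ ≈ 2.070.
p = a·p₁ + b·p₂ ≈ (-0.794, 0.283, 0.538); φ = arcsin(p_z) ≈ 32.54°, λ = atan2(p_y, p_x) ≈ 160.39°.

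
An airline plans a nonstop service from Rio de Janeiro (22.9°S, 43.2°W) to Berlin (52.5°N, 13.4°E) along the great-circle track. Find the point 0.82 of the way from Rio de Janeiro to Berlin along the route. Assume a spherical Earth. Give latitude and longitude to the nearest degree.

≈ (41°N, 3°W)

Write both endpoints as unit vectors p₁, p₂ with components (cos φ cos λ, cos φ sin λ, sin φ).
The central angle between the endpoints is δ = arccos(p₁·p₂) ≈ 1.571 rad (90.0°).
Interpolate at f = 0.82 with slerp weights a = sin((1−f)δ)/sin δ ≈ 0.279, b = sin(fδ)/sin δ ≈ 0.960.
p = a·p₁ + b·p₂ ≈ (0.756, -0.040, 0.653); φ = arcsin(p_z) ≈ 40.79°, λ = atan2(p_y, p_x) ≈ -3.06°.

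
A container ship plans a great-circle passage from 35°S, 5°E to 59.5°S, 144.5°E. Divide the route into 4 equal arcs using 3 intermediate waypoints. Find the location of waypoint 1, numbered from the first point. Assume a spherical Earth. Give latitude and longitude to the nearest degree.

≈ 53°S, 16°E

Write both endpoints as unit vectors p₁, p₂ with components (cos φ cos λ, cos φ sin λ, sin φ).
The central angle between the endpoints is δ = arccos(p₁·p₂) ≈ 1.392 rad (79.7°).
Interpolate at f = 1/4 with slerp weights a = sin((1−f)δ)/sin δ ≈ 0.878, b = sin(fδ)/sin δ ≈ 0.347.
p = a·p₁ + b·p₂ ≈ (0.574, 0.165, -0.802); φ = arcsin(p_z) ≈ -53.36°, λ = atan2(p_y, p_x) ≈ 16.03°.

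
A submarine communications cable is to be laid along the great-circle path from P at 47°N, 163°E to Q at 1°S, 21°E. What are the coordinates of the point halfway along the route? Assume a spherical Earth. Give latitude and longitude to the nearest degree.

≈ 49°N, 63°E

Convert each endpoint to a unit vector on the sphere (x = cos φ cos λ, y = cos φ sin λ, z = sin φ).
The central angle between the endpoints is δ = arccos(p₁·p₂) ≈ 2.153 rad (123.4°).
Interpolate at f = 1/2 with slerp weights a = sin((1−f)δ)/sin δ ≈ 1.054, b = sin(fδ)/sin δ ≈ 1.054.
p = a·p₁ + b·p₂ ≈ (0.296, 0.588, 0.753); φ = arcsin(p_z) ≈ 48.82°, λ = atan2(p_y, p_x) ≈ 63.24°.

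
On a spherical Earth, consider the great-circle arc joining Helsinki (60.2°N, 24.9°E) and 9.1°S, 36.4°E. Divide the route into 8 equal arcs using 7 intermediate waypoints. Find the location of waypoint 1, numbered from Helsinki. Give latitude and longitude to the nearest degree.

≈ 52°N, 28°E

The haversine formula gives a central angle δ ≈ 1.220 rad (69.9°) between the endpoints.
Interpolate at f = 1/8 with slerp weights a = sin((1−f)δ)/sin δ ≈ 0.933, b = sin(fδ)/sin δ ≈ 0.162.
p = a·p₁ + b·p₂ ≈ (0.549, 0.290, 0.784); φ = arcsin(p_z) ≈ 51.62°, λ = atan2(p_y, p_x) ≈ 27.84°.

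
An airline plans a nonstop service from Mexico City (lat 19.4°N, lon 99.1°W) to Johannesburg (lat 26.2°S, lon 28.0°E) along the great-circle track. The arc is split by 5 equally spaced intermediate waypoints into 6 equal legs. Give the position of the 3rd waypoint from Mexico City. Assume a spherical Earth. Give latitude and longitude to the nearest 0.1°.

Write both endpoints as unit vectors p₁, p₂ with components (cos φ cos λ, cos φ sin λ, sin φ).
The central angle between the endpoints is δ = arccos(p₁·p₂) ≈ 2.288 rad (131.1°).
Interpolate at f = 3/6 with slerp weights a = sin((1−f)δ)/sin δ ≈ 1.208, b = sin(fδ)/sin δ ≈ 1.208.
p = a·p₁ + b·p₂ ≈ (0.777, -0.616, -0.132); φ = arcsin(p_z) ≈ -7.59°, λ = atan2(p_y, p_x) ≈ -38.42°.

≈ lat 7.6°S, lon 38.4°W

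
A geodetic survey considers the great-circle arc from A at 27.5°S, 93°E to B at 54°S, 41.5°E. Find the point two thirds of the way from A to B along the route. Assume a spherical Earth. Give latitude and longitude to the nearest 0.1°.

Convert each endpoint to a unit vector on the sphere (x = cos φ cos λ, y = cos φ sin λ, z = sin φ).
The central angle between the endpoints is δ = arccos(p₁·p₂) ≈ 0.798 rad (45.7°).
Interpolate at f = 2/3 with slerp weights a = sin((1−f)δ)/sin δ ≈ 0.367, b = sin(fδ)/sin δ ≈ 0.709.
p = a·p₁ + b·p₂ ≈ (0.295, 0.601, -0.743); φ = arcsin(p_z) ≈ -47.96°, λ = atan2(p_y, p_x) ≈ 63.87°.

≈ 48.0°S, 63.9°E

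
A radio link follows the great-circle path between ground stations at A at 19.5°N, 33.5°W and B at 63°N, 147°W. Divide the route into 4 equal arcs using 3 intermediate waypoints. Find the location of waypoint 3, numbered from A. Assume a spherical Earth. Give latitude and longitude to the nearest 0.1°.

Write both endpoints as unit vectors p₁, p₂ with components (cos φ cos λ, cos φ sin λ, sin φ).
The central angle between the endpoints is δ = arccos(p₁·p₂) ≈ 1.444 rad (82.7°).
Interpolate at f = 3/4 with slerp weights a = sin((1−f)δ)/sin δ ≈ 0.356, b = sin(fδ)/sin δ ≈ 0.890.
p = a·p₁ + b·p₂ ≈ (-0.059, -0.405, 0.912); φ = arcsin(p_z) ≈ 65.81°, λ = atan2(p_y, p_x) ≈ -98.31°.

≈ 65.8°N, 98.3°W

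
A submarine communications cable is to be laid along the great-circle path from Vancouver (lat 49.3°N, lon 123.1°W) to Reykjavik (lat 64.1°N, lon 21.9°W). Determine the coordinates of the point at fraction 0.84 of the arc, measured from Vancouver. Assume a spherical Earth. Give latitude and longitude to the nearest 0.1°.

Convert each endpoint to a unit vector on the sphere (x = cos φ cos λ, y = cos φ sin λ, z = sin φ).
The central angle between the endpoints is δ = arccos(p₁·p₂) ≈ 0.894 rad (51.2°).
Interpolate at f = 0.84 with slerp weights a = sin((1−f)δ)/sin δ ≈ 0.183, b = sin(fδ)/sin δ ≈ 0.875.
p = a·p₁ + b·p₂ ≈ (0.290, -0.242, 0.926); φ = arcsin(p_z) ≈ 67.81°, λ = atan2(p_y, p_x) ≈ -39.94°.

≈ lat 67.8°N, lon 39.9°W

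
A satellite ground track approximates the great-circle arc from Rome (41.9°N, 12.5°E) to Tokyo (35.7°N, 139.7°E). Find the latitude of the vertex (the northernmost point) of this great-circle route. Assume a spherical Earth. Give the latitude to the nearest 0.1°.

≈ 61.2°N

The great circle lies in the plane with unit normal n̂ = (p₁ × p₂)/|p₁ × p₂|.
Here n̂_z ≈ +0.482; the vertex latitude is φ_max = arccos|n̂_z| ≈ 61.2°.
Check via Clairaut: cos φ_max = |cos φ₁| · sin C = cos(41.9°)·sin(40.3°) ≈ 0.482, again giving ≈ 61.2°.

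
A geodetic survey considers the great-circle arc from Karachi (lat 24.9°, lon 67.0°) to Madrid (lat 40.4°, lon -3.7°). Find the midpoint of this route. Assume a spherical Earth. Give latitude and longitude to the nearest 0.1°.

≈ lat 38.1°, lon 35.2°

Write both endpoints as unit vectors p₁, p₂ with components (cos φ cos λ, cos φ sin λ, sin φ).
The central angle between the endpoints is δ = arccos(p₁·p₂) ≈ 1.046 rad (59.9°).
Interpolate at f = 1/2 with slerp weights a = sin((1−f)δ)/sin δ ≈ 0.577, b = sin(fδ)/sin δ ≈ 0.577.
p = a·p₁ + b·p₂ ≈ (0.643, 0.453, 0.617); φ = arcsin(p_z) ≈ 38.10°, λ = atan2(p_y, p_x) ≈ 35.19°.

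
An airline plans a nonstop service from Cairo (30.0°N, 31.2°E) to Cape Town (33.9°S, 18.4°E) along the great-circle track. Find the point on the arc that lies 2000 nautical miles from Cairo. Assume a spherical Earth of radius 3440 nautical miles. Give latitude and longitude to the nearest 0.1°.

≈ (2.7°S, 24.8°E)

The haversine formula gives a central angle δ ≈ 1.135 rad (65.0°) between the endpoints. The total great-circle distance is δ·R ≈ 1.135 × 3440 ≈ 3905 nmi, so the target fraction is f = 2000/3905 ≈ 0.512.
Interpolate at f ≈ 0.512 with slerp weights a = sin((1−f)δ)/sin δ ≈ 0.580, b = sin(fδ)/sin δ ≈ 0.606.
p = a·p₁ + b·p₂ ≈ (0.907, 0.419, -0.048); φ = arcsin(p_z) ≈ -2.74°, λ = atan2(p_y, p_x) ≈ 24.80°.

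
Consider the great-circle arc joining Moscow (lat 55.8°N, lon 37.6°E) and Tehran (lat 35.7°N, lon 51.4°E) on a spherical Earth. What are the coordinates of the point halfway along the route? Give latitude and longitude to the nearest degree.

Convert each endpoint to a unit vector on the sphere (x = cos φ cos λ, y = cos φ sin λ, z = sin φ).
The central angle between the endpoints is δ = arccos(p₁·p₂) ≈ 0.387 rad (22.2°).
Interpolate at f = 1/2 with slerp weights a = sin((1−f)δ)/sin δ ≈ 0.510, b = sin(fδ)/sin δ ≈ 0.510.
p = a·p₁ + b·p₂ ≈ (0.485, 0.498, 0.719); φ = arcsin(p_z) ≈ 45.95°, λ = atan2(p_y, p_x) ≈ 45.76°.

≈ lat 46°N, lon 46°E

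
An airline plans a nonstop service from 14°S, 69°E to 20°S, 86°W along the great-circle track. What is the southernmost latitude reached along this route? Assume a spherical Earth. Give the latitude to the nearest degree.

≈ 55°S

The great circle lies in the plane with unit normal n̂ = (p₁ × p₂)/|p₁ × p₂|.
Here n̂_z ≈ -0.576; the vertex latitude is φ_max = arccos|n̂_z| ≈ 54.8°.
Check via Clairaut: cos φ_max = |cos φ₁| · sin C = cos(14.0°)·sin(143.6°) ≈ 0.576, again giving ≈ 54.8°.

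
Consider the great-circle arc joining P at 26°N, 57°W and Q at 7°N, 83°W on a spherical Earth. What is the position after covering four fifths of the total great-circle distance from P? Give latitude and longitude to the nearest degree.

Convert each endpoint to a unit vector on the sphere (x = cos φ cos λ, y = cos φ sin λ, z = sin φ).
The central angle between the endpoints is δ = arccos(p₁·p₂) ≈ 0.545 rad (31.2°).
Interpolate at f = 4/5 with slerp weights a = sin((1−f)δ)/sin δ ≈ 0.210, b = sin(fδ)/sin δ ≈ 0.815.
p = a·p₁ + b·p₂ ≈ (0.201, -0.961, 0.191); φ = arcsin(p_z) ≈ 11.03°, λ = atan2(p_y, p_x) ≈ -78.17°.

≈ 11°N, 78°W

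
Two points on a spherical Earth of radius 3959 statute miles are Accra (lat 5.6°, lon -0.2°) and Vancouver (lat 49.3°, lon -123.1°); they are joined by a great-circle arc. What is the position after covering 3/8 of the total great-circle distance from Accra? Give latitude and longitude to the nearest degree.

The haversine formula gives a central angle δ ≈ 1.853 rad (106.2°) between the endpoints.
Interpolate at f = 3/8 with slerp weights a = sin((1−f)δ)/sin δ ≈ 0.954, b = sin(fδ)/sin δ ≈ 0.667.
p = a·p₁ + b·p₂ ≈ (0.712, -0.368, 0.599); φ = arcsin(p_z) ≈ 36.76°, λ = atan2(p_y, p_x) ≈ -27.31°.

≈ lat 37°, lon -27°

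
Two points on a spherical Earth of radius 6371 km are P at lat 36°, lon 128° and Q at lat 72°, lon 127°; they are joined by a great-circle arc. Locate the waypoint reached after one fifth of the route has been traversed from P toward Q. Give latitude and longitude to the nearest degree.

≈ lat 43°, lon 128°

Convert each endpoint to a unit vector on the sphere (x = cos φ cos λ, y = cos φ sin λ, z = sin φ).
The central angle between the endpoints is δ = arccos(p₁·p₂) ≈ 0.628 rad (36.0°).
Interpolate at f = 1/5 with slerp weights a = sin((1−f)δ)/sin δ ≈ 0.820, b = sin(fδ)/sin δ ≈ 0.213.
p = a·p₁ + b·p₂ ≈ (-0.448, 0.575, 0.685); φ = arcsin(p_z) ≈ 43.20°, λ = atan2(p_y, p_x) ≈ 127.91°.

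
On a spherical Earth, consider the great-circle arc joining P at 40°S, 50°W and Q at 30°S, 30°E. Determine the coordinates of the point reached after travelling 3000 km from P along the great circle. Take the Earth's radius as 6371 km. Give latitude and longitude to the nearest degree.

≈ 43°S, 14°W

The haversine formula gives a central angle δ ≈ 1.119 rad (64.1°) between the endpoints. The total great-circle distance is δ·R ≈ 1.119 × 6371 ≈ 7129 km, so the target fraction is f = 3000/7129 ≈ 0.421.
Interpolate at f ≈ 0.421 with slerp weights a = sin((1−f)δ)/sin δ ≈ 0.671, b = sin(fδ)/sin δ ≈ 0.504.
p = a·p₁ + b·p₂ ≈ (0.709, -0.175, -0.683); φ = arcsin(p_z) ≈ -43.11°, λ = atan2(p_y, p_x) ≈ -13.90°.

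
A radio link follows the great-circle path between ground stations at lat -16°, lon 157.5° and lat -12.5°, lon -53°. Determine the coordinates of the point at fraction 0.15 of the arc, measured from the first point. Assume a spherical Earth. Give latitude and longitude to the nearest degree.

≈ lat -29°, lon 175°

Convert each endpoint to a unit vector on the sphere (x = cos φ cos λ, y = cos φ sin λ, z = sin φ).
The central angle between the endpoints is δ = arccos(p₁·p₂) ≈ 2.417 rad (138.5°).
Interpolate at f = 0.15 with slerp weights a = sin((1−f)δ)/sin δ ≈ 1.336, b = sin(fδ)/sin δ ≈ 0.535.
p = a·p₁ + b·p₂ ≈ (-0.872, 0.074, -0.484); φ = arcsin(p_z) ≈ -28.95°, λ = atan2(p_y, p_x) ≈ 175.15°.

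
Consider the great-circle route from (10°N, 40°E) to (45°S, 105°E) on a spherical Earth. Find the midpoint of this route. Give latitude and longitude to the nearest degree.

≈ (20°S, 67°E)

Write both endpoints as unit vectors p₁, p₂ with components (cos φ cos λ, cos φ sin λ, sin φ).
The central angle between the endpoints is δ = arccos(p₁·p₂) ≈ 1.398 rad (80.1°).
Interpolate at f = 1/2 with slerp weights a = sin((1−f)δ)/sin δ ≈ 0.653, b = sin(fδ)/sin δ ≈ 0.653.
p = a·p₁ + b·p₂ ≈ (0.373, 0.860, -0.349); φ = arcsin(p_z) ≈ -20.40°, λ = atan2(p_y, p_x) ≈ 66.53°.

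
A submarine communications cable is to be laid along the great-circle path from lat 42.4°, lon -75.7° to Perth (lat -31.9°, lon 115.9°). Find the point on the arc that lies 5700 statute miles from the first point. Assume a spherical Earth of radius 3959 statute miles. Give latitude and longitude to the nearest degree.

Convert each endpoint to a unit vector on the sphere (x = cos φ cos λ, y = cos φ sin λ, z = sin φ).
The central angle between the endpoints is δ = arccos(p₁·p₂) ≈ 2.898 rad (166.0°). The total great-circle distance is δ·R ≈ 2.898 × 3959 ≈ 11473 mi, so the target fraction is f = 5700/11473 ≈ 0.497.
Interpolate at f ≈ 0.497 with slerp weights a = sin((1−f)δ)/sin δ ≈ 4.118, b = sin(fδ)/sin δ ≈ 4.109.
p = a·p₁ + b·p₂ ≈ (-0.773, 0.191, 0.606); φ = arcsin(p_z) ≈ 37.27°, λ = atan2(p_y, p_x) ≈ 166.11°.

≈ lat 37°, lon 166°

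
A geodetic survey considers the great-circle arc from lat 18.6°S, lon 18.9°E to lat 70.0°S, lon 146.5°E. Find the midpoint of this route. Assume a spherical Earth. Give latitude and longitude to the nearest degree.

≈ lat 58°S, lon 39°E

Write both endpoints as unit vectors p₁, p₂ with components (cos φ cos λ, cos φ sin λ, sin φ).
The central angle between the endpoints is δ = arccos(p₁·p₂) ≈ 1.469 rad (84.1°).
Interpolate at f = 1/2 with slerp weights a = sin((1−f)δ)/sin δ ≈ 0.674, b = sin(fδ)/sin δ ≈ 0.674.
p = a·p₁ + b·p₂ ≈ (0.412, 0.334, -0.848); φ = arcsin(p_z) ≈ -57.98°, λ = atan2(p_y, p_x) ≈ 39.03°.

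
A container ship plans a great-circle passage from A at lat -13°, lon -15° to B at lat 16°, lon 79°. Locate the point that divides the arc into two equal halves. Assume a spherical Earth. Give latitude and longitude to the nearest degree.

≈ lat 2°, lon 32°

Convert each endpoint to a unit vector on the sphere (x = cos φ cos λ, y = cos φ sin λ, z = sin φ).
The central angle between the endpoints is δ = arccos(p₁·p₂) ≈ 1.698 rad (97.3°).
Interpolate at f = 1/2 with slerp weights a = sin((1−f)δ)/sin δ ≈ 0.757, b = sin(fδ)/sin δ ≈ 0.757.
p = a·p₁ + b·p₂ ≈ (0.851, 0.523, 0.038); φ = arcsin(p_z) ≈ 2.20°, λ = atan2(p_y, p_x) ≈ 31.58°.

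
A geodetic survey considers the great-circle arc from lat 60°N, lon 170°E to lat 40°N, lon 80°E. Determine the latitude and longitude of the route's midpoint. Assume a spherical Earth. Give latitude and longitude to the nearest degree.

≈ lat 59°N, lon 113°E

Convert each endpoint to a unit vector on the sphere (x = cos φ cos λ, y = cos φ sin λ, z = sin φ).
The central angle between the endpoints is δ = arccos(p₁·p₂) ≈ 0.980 rad (56.2°).
Interpolate at f = 1/2 with slerp weights a = sin((1−f)δ)/sin δ ≈ 0.567, b = sin(fδ)/sin δ ≈ 0.567.
p = a·p₁ + b·p₂ ≈ (-0.204, 0.477, 0.855); φ = arcsin(p_z) ≈ 58.77°, λ = atan2(p_y, p_x) ≈ 113.13°.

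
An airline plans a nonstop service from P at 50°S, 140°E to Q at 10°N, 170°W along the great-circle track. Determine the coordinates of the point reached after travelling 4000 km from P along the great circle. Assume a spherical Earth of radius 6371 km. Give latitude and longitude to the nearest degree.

≈ 23°S, 170°E

From cos δ = sin φ₁ sin φ₂ + cos φ₁ cos φ₂ cos Δλ, the central angle is δ ≈ 1.293 rad (74.1°). The total great-circle distance is δ·R ≈ 1.293 × 6371 ≈ 8240 km, so the target fraction is f = 4000/8240 ≈ 0.485.
Interpolate at f ≈ 0.485 with slerp weights a = sin((1−f)δ)/sin δ ≈ 0.642, b = sin(fδ)/sin δ ≈ 0.611.
p = a·p₁ + b·p₂ ≈ (-0.908, 0.161, -0.386); φ = arcsin(p_z) ≈ -22.69°, λ = atan2(p_y, p_x) ≈ 169.96°.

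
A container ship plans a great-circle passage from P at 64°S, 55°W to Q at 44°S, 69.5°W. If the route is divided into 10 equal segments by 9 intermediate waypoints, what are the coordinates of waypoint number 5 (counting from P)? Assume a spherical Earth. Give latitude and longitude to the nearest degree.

≈ 54°S, 64°W

Convert each endpoint to a unit vector on the sphere (x = cos φ cos λ, y = cos φ sin λ, z = sin φ).
The central angle between the endpoints is δ = arccos(p₁·p₂) ≈ 0.377 rad (21.6°).
Interpolate at f = 5/10 with slerp weights a = sin((1−f)δ)/sin δ ≈ 0.509, b = sin(fδ)/sin δ ≈ 0.509.
p = a·p₁ + b·p₂ ≈ (0.256, -0.526, -0.811); φ = arcsin(p_z) ≈ -54.21°, λ = atan2(p_y, p_x) ≈ -64.02°.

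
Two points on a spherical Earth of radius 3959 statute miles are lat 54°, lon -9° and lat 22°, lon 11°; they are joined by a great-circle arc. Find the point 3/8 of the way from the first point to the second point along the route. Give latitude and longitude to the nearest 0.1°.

≈ lat 42.4°, lon 0.8°

Convert each endpoint to a unit vector on the sphere (x = cos φ cos λ, y = cos φ sin λ, z = sin φ).
The central angle between the endpoints is δ = arccos(p₁·p₂) ≈ 0.618 rad (35.4°).
Interpolate at f = 3/8 with slerp weights a = sin((1−f)δ)/sin δ ≈ 0.650, b = sin(fδ)/sin δ ≈ 0.396.
p = a·p₁ + b·p₂ ≈ (0.738, 0.010, 0.674); φ = arcsin(p_z) ≈ 42.41°, λ = atan2(p_y, p_x) ≈ 0.80°.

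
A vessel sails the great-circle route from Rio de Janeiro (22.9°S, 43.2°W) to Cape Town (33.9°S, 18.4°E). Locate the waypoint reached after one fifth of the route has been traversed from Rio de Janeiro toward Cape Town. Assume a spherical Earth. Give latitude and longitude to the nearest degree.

The haversine formula gives a central angle δ ≈ 0.951 rad (54.5°) between the endpoints.
Interpolate at f = 1/5 with slerp weights a = sin((1−f)δ)/sin δ ≈ 0.847, b = sin(fδ)/sin δ ≈ 0.232.
p = a·p₁ + b·p₂ ≈ (0.752, -0.473, -0.459); φ = arcsin(p_z) ≈ -27.33°, λ = atan2(p_y, p_x) ≈ -32.19°.

≈ 27°S, 32°W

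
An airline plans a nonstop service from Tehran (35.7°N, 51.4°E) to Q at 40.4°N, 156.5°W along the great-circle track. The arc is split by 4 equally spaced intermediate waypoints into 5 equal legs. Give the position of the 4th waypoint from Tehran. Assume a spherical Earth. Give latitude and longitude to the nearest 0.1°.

≈ 58.1°N, 170.9°W

The haversine formula gives a central angle δ ≈ 1.740 rad (99.7°) between the endpoints.
Interpolate at f = 4/5 with slerp weights a = sin((1−f)δ)/sin δ ≈ 0.346, b = sin(fδ)/sin δ ≈ 0.998.
p = a·p₁ + b·p₂ ≈ (-0.522, -0.084, 0.849); φ = arcsin(p_z) ≈ 58.09°, λ = atan2(p_y, p_x) ≈ -170.90°.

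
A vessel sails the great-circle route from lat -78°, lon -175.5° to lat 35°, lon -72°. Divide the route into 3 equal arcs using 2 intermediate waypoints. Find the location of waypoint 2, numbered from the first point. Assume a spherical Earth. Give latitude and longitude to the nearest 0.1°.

≈ lat -6.3°, lon -81.9°

The haversine formula gives a central angle δ ≈ 2.215 rad (126.9°) between the endpoints.
Interpolate at f = 2/3 with slerp weights a = sin((1−f)δ)/sin δ ≈ 0.842, b = sin(fδ)/sin δ ≈ 1.245.
p = a·p₁ + b·p₂ ≈ (0.141, -0.984, -0.109); φ = arcsin(p_z) ≈ -6.27°, λ = atan2(p_y, p_x) ≈ -81.86°.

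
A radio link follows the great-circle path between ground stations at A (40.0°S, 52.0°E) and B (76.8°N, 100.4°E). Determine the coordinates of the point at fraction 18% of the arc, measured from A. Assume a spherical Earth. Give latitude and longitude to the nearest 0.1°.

≈ (18.6°S, 56.4°E)

Convert each endpoint to a unit vector on the sphere (x = cos φ cos λ, y = cos φ sin λ, z = sin φ).
The central angle between the endpoints is δ = arccos(p₁·p₂) ≈ 2.106 rad (120.6°).
Interpolate at f = 0.18 with slerp weights a = sin((1−f)δ)/sin δ ≈ 1.148, b = sin(fδ)/sin δ ≈ 0.430.
p = a·p₁ + b·p₂ ≈ (0.524, 0.790, -0.319); φ = arcsin(p_z) ≈ -18.63°, λ = atan2(p_y, p_x) ≈ 56.44°.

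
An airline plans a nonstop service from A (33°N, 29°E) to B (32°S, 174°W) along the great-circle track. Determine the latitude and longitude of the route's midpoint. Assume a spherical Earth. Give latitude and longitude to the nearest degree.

The haversine formula gives a central angle δ ≈ 2.803 rad (160.6°) between the endpoints.
Interpolate at f = 1/2 with slerp weights a = sin((1−f)δ)/sin δ ≈ 2.970, b = sin(fδ)/sin δ ≈ 2.970.
p = a·p₁ + b·p₂ ≈ (-0.326, 0.944, 0.044); φ = arcsin(p_z) ≈ 2.51°, λ = atan2(p_y, p_x) ≈ 109.07°.

≈ (3°N, 109°E)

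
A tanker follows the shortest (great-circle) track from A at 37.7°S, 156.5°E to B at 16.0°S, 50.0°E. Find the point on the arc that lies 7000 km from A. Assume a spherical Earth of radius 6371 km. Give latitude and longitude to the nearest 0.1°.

≈ 33.3°S, 76.8°E

Convert each endpoint to a unit vector on the sphere (x = cos φ cos λ, y = cos φ sin λ, z = sin φ).
The central angle between the endpoints is δ = arccos(p₁·p₂) ≈ 1.618 rad (92.7°). The total great-circle distance is δ·R ≈ 1.618 × 6371 ≈ 10310 km, so the target fraction is f = 7000/10310 ≈ 0.679.
Interpolate at f ≈ 0.679 with slerp weights a = sin((1−f)δ)/sin δ ≈ 0.497, b = sin(fδ)/sin δ ≈ 0.892.
p = a·p₁ + b·p₂ ≈ (0.190, 0.813, -0.550); φ = arcsin(p_z) ≈ -33.35°, λ = atan2(p_y, p_x) ≈ 76.83°.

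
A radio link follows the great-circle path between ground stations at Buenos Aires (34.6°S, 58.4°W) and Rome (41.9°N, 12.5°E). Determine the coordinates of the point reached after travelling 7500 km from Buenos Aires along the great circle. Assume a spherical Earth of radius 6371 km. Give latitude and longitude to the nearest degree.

≈ 18°N, 14°W

The haversine formula gives a central angle δ ≈ 1.751 rad (100.3°) between the endpoints. The total great-circle distance is δ·R ≈ 1.751 × 6371 ≈ 11152 km, so the target fraction is f = 7500/11152 ≈ 0.672.
Interpolate at f ≈ 0.672 with slerp weights a = sin((1−f)δ)/sin δ ≈ 0.551, b = sin(fδ)/sin δ ≈ 0.939.
p = a·p₁ + b·p₂ ≈ (0.920, -0.235, 0.314); φ = arcsin(p_z) ≈ 18.29°, λ = atan2(p_y, p_x) ≈ -14.35°.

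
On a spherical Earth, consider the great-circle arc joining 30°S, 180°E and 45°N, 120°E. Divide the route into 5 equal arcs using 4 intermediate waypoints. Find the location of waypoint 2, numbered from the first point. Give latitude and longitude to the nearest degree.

≈ 1°N, 158°E

Convert each endpoint to a unit vector on the sphere (x = cos φ cos λ, y = cos φ sin λ, z = sin φ).
The central angle between the endpoints is δ = arccos(p₁·p₂) ≈ 1.618 rad (92.7°).
Interpolate at f = 2/5 with slerp weights a = sin((1−f)δ)/sin δ ≈ 0.826, b = sin(fδ)/sin δ ≈ 0.604.
p = a·p₁ + b·p₂ ≈ (-0.929, 0.370, 0.014); φ = arcsin(p_z) ≈ 0.79°, λ = atan2(p_y, p_x) ≈ 158.30°.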